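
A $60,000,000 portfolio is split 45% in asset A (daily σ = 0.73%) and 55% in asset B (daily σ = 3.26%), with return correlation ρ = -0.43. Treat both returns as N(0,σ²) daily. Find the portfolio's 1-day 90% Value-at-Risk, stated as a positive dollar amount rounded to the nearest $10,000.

$1,290,000

σ_p² = 0.45²·0.73² + 0.55²·3.26² + 2·-0.43·0.45·0.55·0.73·3.26 = 2.8162 (%²).
σ_p = √2.8162 = 1.678%.
At 90%, z = 1.282.
VaR = 1.282 × 1.678% = 2.151%; on $60,000,000 that is $1,290,600.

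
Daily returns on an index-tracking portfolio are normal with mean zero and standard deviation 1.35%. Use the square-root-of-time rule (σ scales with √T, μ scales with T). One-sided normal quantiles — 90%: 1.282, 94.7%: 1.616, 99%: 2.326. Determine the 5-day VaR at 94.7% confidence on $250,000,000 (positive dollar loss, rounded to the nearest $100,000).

$12,200,000

σ_{5d} = 1.35% × √5 = 3.019%.
VaR = 1.616 × 3.019% = 4.879%.
On $250,000,000: 0.04879 × $250,000,000 = $12,197,500.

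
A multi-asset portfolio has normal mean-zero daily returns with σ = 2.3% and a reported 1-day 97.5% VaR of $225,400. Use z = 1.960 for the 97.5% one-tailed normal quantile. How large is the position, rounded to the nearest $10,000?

$5,000,000

VaR as a fraction of value: z·σ = 1.960 × 2.3% = 4.508%.
Position = $225,400 / 0.04508 = $5,000,000.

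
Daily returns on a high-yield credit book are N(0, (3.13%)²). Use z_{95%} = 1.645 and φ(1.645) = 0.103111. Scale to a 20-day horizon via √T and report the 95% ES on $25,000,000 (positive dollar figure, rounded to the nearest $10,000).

σ_{20d} = 3.13% × √20 = 13.998%.
ES multiplier = φ(z)/(1−α) = 0.103111/0.05 = 2.062.
ES = 13.998% × 2.062 = 28.864%; on $25,000,000: $7,216,000.

$7,220,000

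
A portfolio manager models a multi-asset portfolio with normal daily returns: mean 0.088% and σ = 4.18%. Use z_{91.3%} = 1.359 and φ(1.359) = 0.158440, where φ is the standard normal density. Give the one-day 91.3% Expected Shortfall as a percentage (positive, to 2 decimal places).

7.52%

Tail multiplier: φ(z)/(1−α) = 0.158440 / 0.087 = 1.821.
ES = −(0.088%) + 4.18% × 1.821 = 7.524%.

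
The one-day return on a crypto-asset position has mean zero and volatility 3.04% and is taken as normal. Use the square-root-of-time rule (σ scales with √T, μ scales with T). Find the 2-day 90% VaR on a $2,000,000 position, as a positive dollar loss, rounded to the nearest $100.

$110,200

At 90%, z = 1.282.
σ_{2d} = 3.04% × √2 = 4.299%.
VaR = 1.282 × 4.299% = 5.511%.
On $2,000,000: 0.05511 × $2,000,000 = $110,220.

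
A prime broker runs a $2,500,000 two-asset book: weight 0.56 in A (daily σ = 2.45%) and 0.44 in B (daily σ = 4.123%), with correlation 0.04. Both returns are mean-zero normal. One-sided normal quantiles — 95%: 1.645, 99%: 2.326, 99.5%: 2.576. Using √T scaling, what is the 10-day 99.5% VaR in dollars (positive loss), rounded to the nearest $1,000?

$472,000

σ_p = √(0.56²·2.45² + 0.44²·4.123² + 2·0.04·0.56·0.44·2.45·4.123) = 2.318%.
σ_{10d} = 2.318% × √10 = 7.330%.
VaR = 2.576 × 7.330% = 18.882%; on $2,500,000 that is $472,050.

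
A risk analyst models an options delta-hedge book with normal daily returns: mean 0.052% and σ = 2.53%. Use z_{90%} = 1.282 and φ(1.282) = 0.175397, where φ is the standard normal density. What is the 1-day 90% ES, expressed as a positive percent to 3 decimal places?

Tail multiplier: φ(z)/(1−α) = 0.175397 / 0.1 = 1.754.
ES = −(0.052%) + 2.53% × 1.754 = 4.386%.

4.386%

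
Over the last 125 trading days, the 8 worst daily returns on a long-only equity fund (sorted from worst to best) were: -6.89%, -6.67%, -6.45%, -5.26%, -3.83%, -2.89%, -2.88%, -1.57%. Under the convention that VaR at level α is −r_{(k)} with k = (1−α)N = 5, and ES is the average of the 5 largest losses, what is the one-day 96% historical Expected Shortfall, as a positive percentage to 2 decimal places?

5.82%

The 5 worst returns sum to -29.10%.
ES = −(-29.10%) / 5 = 5.82%.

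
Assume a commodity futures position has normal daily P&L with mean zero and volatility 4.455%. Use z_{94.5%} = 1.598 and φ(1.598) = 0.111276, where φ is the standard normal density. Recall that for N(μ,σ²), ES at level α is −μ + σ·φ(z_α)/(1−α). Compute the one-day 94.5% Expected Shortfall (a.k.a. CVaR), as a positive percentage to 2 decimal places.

9.01%

Tail multiplier: φ(z)/(1−α) = 0.111276 / 0.055 = 2.023.
ES = 4.455% × 2.023 = 9.012%.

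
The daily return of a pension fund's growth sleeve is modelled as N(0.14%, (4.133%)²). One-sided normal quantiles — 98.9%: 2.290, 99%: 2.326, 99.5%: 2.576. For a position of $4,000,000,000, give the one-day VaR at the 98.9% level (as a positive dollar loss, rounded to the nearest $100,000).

$373,000,000

VaR = −μ + z·σ = −(0.14%) + 2.290 × 4.133% = 9.325%.
On $4,000,000,000: 0.09325 × $4,000,000,000 = $373,000,000.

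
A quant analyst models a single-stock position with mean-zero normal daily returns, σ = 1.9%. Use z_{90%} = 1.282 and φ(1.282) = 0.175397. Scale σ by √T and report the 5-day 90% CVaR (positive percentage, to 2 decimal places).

σ_{5d} = 1.9% × √5 = 4.249%.
ES multiplier = φ(z)/(1−α) = 0.175397/0.1 = 1.754.
ES = 4.249% × 1.754 = 7.453%.

7.45%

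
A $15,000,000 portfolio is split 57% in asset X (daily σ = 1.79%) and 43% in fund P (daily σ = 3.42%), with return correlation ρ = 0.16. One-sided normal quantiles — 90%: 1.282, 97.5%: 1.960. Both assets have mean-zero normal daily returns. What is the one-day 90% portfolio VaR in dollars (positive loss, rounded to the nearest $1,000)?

$369,000

σ_p² = 0.57²·1.79² + 0.43²·3.42² + 2·0.16·0.57·0.43·1.79·3.42 = 3.6838 (%²).
σ_p = √3.6838 = 1.919%.
VaR = 1.282 × 1.919% = 2.460%; on $15,000,000 that is $369,000.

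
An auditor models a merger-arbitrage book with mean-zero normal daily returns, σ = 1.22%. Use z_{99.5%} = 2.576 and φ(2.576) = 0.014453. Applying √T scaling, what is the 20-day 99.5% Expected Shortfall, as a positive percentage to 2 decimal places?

σ_{20d} = 1.22% × √20 = 5.456%.
ES multiplier = φ(z)/(1−α) = 0.014453/0.005 = 2.891.
ES = 5.456% × 2.891 = 15.773%.

15.77%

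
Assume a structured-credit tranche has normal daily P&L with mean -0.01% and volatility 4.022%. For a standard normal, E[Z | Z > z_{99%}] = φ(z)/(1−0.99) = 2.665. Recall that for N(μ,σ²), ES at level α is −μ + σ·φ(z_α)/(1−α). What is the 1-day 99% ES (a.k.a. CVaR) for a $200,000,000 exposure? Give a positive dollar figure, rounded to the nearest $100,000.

ES = −(-0.01%) + 4.022% × 2.665 = 10.729%.
On $200,000,000: 0.10729 × $200,000,000 = $21,458,000.

$21,500,000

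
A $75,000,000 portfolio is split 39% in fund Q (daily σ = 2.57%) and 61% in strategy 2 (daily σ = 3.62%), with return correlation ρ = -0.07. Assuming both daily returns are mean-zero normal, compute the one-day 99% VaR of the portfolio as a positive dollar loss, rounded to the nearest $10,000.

$4,120,000

σ_p² = 0.39²·2.57² + 0.61²·3.62² + 2·-0.07·0.39·0.61·2.57·3.62 = 5.5709 (%²).
σ_p = √5.5709 = 2.360%.
At 99%, z = 2.326.
VaR = 2.326 × 2.360% = 5.489%; on $75,000,000 that is $4,116,750.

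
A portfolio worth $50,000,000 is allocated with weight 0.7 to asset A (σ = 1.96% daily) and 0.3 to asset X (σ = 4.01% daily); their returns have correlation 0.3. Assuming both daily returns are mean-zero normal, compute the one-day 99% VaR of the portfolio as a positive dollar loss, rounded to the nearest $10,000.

$2,420,000

σ_p² = 0.7²·1.96² + 0.3²·4.01² + 2·0.3·0.7·0.3·1.96·4.01 = 4.3199 (%²).
σ_p = √4.3199 = 2.078%.
At 99%, z = 2.326.
VaR = 2.326 × 2.078% = 4.833%; on $50,000,000 that is $2,416,500.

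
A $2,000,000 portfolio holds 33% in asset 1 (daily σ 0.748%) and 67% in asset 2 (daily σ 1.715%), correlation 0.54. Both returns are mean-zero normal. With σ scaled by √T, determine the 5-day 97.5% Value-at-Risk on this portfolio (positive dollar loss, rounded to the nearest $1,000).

σ_p = √(0.33²·0.748² + 0.67²·1.715² + 2·0.54·0.33·0.67·0.748·1.715) = 1.299%.
σ_{5d} = 1.299% × √5 = 2.905%.
z(97.5%) = 1.960.
VaR = 1.960 × 2.905% = 5.694%; on $2,000,000 that is $113,880.

$114,000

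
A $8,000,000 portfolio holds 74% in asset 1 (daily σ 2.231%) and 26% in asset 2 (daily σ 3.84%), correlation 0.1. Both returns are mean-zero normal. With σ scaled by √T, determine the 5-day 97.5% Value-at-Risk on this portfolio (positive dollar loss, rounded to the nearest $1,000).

$706,000

σ_p = √(0.74²·2.231² + 0.26²·3.84² + 2·0.1·0.74·0.26·2.231·3.84) = 2.013%.
σ_{5d} = 2.013% × √5 = 4.501%.
z(97.5%) = 1.960.
VaR = 1.960 × 4.501% = 8.822%; on $8,000,000 that is $705,760.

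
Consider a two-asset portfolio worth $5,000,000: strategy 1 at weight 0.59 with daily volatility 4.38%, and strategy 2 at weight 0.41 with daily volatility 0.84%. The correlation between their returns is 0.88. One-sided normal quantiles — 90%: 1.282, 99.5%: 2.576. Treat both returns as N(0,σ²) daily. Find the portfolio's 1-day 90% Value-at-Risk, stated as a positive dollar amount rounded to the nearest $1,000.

$185,000

σ_p² = 0.59²·4.38² + 0.41²·0.84² + 2·0.88·0.59·0.41·4.38·0.84 = 8.3631 (%²).
σ_p = √8.3631 = 2.892%.
VaR = 1.282 × 2.892% = 3.708%; on $5,000,000 that is $185,400.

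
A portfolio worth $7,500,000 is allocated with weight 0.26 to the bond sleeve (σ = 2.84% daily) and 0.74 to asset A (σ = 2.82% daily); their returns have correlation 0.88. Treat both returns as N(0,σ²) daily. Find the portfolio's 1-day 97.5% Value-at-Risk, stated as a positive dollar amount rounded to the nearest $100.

σ_p² = 0.26²·2.84² + 0.74²·2.82² + 2·0.88·0.26·0.74·2.84·2.82 = 7.6119 (%²).
σ_p = √7.6119 = 2.759%.
At 97.5%, z = 1.960.
VaR = 1.960 × 2.759% = 5.408%; on $7,500,000 that is $405,600.

$405,600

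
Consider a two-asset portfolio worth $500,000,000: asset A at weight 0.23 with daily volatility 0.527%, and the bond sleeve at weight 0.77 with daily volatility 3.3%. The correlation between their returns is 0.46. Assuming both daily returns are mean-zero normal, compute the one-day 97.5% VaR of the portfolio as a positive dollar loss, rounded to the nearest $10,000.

$25,470,000

σ_p² = 0.23²·0.527² + 0.77²·3.3² + 2·0.46·0.23·0.77·0.527·3.3 = 6.7547 (%²).
σ_p = √6.7547 = 2.599%.
At 97.5%, z = 1.960.
VaR = 1.960 × 2.599% = 5.094%; on $500,000,000 that is $25,470,000.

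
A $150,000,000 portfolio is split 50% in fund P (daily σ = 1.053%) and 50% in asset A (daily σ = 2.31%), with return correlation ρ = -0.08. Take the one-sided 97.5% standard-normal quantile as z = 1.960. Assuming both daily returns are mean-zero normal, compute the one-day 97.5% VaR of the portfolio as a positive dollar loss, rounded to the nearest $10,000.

σ_p² = 0.5²·1.053² + 0.5²·2.31² + 2·-0.08·0.5·0.5·1.053·2.31 = 1.5139 (%²).
σ_p = √1.5139 = 1.230%.
VaR = 1.960 × 1.230% = 2.411%; on $150,000,000 that is $3,616,500.

$3,620,000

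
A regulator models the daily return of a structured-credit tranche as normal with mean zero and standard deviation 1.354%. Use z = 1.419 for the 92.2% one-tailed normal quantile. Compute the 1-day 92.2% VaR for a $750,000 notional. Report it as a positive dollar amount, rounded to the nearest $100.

VaR = z·σ = 1.419 × 1.354% = 1.921%.
On $750,000: 0.01921 × $750,000 = $14,408.

$14,400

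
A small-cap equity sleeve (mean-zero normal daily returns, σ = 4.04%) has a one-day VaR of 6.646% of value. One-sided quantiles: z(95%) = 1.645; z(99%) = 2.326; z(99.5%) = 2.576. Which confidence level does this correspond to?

Implied z = VaR/σ = 6.646 / 4.04 = 1.645.
This matches z(95%) = 1.645.

95%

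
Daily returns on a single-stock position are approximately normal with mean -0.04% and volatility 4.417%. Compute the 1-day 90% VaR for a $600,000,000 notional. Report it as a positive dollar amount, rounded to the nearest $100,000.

At 90% one-sided, z = 1.282.
VaR = −μ + z·σ = −(-0.04%) + 1.282 × 4.417% = 5.703%.
On $600,000,000: 0.05703 × $600,000,000 = $34,218,000.

$34,200,000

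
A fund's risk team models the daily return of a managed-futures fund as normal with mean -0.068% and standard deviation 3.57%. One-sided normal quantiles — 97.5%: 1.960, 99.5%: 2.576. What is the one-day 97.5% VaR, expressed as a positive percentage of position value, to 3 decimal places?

7.065%

VaR = −μ + z·σ = −(-0.068%) + 1.960 × 3.57% = 7.065%.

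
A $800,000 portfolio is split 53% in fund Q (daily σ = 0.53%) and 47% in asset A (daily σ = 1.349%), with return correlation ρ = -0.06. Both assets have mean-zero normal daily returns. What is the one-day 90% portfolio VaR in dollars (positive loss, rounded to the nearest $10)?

$6,950

σ_p² = 0.53²·0.53² + 0.47²·1.349² + 2·-0.06·0.53·0.47·0.53·1.349 = 0.4595 (%²).
σ_p = √0.4595 = 0.678%.
At 90%, z = 1.282.
VaR = 1.282 × 0.678% = 0.869%; on $800,000 that is $6,952.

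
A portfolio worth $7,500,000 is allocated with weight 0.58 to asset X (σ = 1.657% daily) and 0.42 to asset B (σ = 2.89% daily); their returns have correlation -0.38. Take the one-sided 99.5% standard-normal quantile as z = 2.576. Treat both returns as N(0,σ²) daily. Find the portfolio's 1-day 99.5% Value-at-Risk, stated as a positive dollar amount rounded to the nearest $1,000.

σ_p² = 0.58²·1.657² + 0.42²·2.89² + 2·-0.38·0.58·0.42·1.657·2.89 = 1.5104 (%²).
σ_p = √1.5104 = 1.229%.
VaR = 2.576 × 1.229% = 3.166%; on $7,500,000 that is $237,450.

$237,000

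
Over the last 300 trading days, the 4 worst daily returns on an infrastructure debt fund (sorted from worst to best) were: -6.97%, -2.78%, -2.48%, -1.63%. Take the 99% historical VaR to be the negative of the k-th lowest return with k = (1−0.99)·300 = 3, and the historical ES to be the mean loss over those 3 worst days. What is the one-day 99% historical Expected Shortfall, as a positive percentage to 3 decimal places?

4.077%

The 3 worst returns sum to -12.23%.
ES = −(-12.23%) / 3 = 4.0766…% ≈ 4.077%.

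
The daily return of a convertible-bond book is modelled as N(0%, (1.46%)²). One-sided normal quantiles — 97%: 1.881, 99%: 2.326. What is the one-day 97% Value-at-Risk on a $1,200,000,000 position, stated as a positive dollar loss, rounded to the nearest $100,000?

$33,000,000

VaR = z·σ = 1.881 × 1.46% = 2.746%.
On $1,200,000,000: 0.02746 × $1,200,000,000 = $32,952,000.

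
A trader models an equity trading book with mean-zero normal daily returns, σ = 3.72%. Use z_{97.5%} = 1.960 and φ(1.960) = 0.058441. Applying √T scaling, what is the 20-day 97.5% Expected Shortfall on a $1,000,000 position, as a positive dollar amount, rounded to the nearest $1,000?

$389,000

σ_{20d} = 3.72% × √20 = 16.636%.
ES multiplier = φ(z)/(1−α) = 0.058441/0.025 = 2.338.
ES = 16.636% × 2.338 = 38.895%; on $1,000,000: $388,950.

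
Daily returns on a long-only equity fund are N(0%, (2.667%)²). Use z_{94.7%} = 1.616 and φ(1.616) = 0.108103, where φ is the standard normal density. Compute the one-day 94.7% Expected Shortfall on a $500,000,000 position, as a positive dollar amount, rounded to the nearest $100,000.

$27,200,000

Tail multiplier: φ(z)/(1−α) = 0.108103 / 0.053 = 2.040.
ES = 2.667% × 2.040 = 5.441%.
On $500,000,000: 0.05441 × $500,000,000 = $27,205,000.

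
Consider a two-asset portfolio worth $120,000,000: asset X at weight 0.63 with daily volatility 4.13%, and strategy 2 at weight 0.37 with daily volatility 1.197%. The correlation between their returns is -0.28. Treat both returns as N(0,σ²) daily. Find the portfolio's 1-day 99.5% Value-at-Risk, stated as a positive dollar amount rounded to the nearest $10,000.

σ_p² = 0.63²·4.13² + 0.37²·1.197² + 2·-0.28·0.63·0.37·4.13·1.197 = 6.3207 (%²).
σ_p = √6.3207 = 2.514%.
At 99.5%, z = 2.576.
VaR = 2.576 × 2.514% = 6.476%; on $120,000,000 that is $7,771,200.

$7,770,000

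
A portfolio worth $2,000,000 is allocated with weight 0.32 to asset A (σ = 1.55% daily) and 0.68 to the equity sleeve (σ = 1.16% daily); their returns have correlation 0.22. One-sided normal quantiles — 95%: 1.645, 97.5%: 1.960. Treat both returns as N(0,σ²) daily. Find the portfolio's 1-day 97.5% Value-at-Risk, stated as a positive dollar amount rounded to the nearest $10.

σ_p² = 0.32²·1.55² + 0.68²·1.16² + 2·0.22·0.32·0.68·1.55·1.16 = 1.0404 (%²).
σ_p = √1.0404 = 1.020%.
VaR = 1.960 × 1.020% = 1.999%; on $2,000,000 that is $39,980.

$39,980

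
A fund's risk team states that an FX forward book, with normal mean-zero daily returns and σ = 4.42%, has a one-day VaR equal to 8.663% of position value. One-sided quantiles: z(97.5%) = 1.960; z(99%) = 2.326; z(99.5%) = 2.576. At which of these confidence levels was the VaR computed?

Implied z = VaR/σ = 8.663 / 4.42 = 1.960.
This matches z(97.5%) = 1.960.

97.5%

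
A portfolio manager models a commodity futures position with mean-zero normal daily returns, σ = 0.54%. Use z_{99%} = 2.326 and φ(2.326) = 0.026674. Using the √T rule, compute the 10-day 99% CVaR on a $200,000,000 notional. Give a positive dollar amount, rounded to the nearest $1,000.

σ_{10d} = 0.54% × √10 = 1.708%.
ES multiplier = φ(z)/(1−α) = 0.026674/0.01 = 2.667.
ES = 1.708% × 2.667 = 4.555%; on $200,000,000: $9,110,000.

$9,110,000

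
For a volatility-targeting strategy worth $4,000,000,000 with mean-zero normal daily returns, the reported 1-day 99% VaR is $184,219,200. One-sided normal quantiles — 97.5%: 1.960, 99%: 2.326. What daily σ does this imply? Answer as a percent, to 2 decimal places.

VaR as a fraction: $184,219,200 / $4,000,000,000 = 4.605%.
σ = VaR / z = 4.605% / 2.326 = 1.980%.

1.98%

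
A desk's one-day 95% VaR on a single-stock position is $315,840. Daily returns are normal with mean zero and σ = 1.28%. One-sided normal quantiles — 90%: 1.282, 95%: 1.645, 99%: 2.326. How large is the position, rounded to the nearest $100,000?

VaR as a fraction of value: z·σ = 1.645 × 1.28% = 2.1056%.
Position = $315,840 / 0.021056 = $15,000,000.

$15,000,000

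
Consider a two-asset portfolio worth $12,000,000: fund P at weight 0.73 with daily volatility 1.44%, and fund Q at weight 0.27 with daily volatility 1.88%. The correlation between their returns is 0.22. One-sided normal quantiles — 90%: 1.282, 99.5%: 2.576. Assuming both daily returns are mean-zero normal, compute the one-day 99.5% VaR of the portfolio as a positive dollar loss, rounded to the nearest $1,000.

σ_p² = 0.73²·1.44² + 0.27²·1.88² + 2·0.22·0.73·0.27·1.44·1.88 = 1.5975 (%²).
σ_p = √1.5975 = 1.264%.
VaR = 2.576 × 1.264% = 3.256%; on $12,000,000 that is $390,720.

$391,000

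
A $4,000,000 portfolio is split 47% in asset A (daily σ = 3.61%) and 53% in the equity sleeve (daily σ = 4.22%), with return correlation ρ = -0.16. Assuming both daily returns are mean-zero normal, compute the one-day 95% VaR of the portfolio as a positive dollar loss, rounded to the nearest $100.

$169,900

σ_p² = 0.47²·3.61² + 0.53²·4.22² + 2·-0.16·0.47·0.53·3.61·4.22 = 6.6668 (%²).
σ_p = √6.6668 = 2.582%.
At 95%, z = 1.645.
VaR = 1.645 × 2.582% = 4.247%; on $4,000,000 that is $169,880.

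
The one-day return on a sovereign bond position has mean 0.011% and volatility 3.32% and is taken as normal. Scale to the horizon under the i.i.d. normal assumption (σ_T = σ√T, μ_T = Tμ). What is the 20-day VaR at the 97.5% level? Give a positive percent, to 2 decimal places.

28.88%

At 97.5%, z = 1.960.
σ_{20d} = 3.32% × √20 = 14.847%; μ_{20d} = 20 × 0.011% = 0.220%.
VaR = −(0.220%) + 1.960 × 14.847% = 28.880%.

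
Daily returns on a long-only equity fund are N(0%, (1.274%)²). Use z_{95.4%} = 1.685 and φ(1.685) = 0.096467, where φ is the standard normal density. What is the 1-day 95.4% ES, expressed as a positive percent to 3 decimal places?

Tail multiplier: φ(z)/(1−α) = 0.096467 / 0.046 = 2.097.
ES = 1.274% × 2.097 = 2.672%.

2.672%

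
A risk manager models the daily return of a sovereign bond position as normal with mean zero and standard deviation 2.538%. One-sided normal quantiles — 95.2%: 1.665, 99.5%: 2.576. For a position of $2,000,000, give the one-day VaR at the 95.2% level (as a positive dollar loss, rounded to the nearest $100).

$84,500

VaR = z·σ = 1.665 × 2.538% = 4.226%.
On $2,000,000: 0.04226 × $2,000,000 = $84,520.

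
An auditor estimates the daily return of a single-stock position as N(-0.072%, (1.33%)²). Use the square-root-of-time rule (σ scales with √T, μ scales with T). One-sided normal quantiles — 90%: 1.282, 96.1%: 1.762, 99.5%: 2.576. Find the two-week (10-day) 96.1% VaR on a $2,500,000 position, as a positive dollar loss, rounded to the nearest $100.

σ_{10d} = 1.33% × √10 = 4.206%; μ_{10d} = 10 × -0.072% = -0.720%.
VaR = −(-0.720%) + 1.762 × 4.206% = 8.131%.
On $2,500,000: 0.08131 × $2,500,000 = $203,275.

$203,300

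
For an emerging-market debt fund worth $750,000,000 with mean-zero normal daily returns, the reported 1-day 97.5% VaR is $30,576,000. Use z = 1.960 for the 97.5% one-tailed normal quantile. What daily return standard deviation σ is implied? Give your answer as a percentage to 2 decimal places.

2.08%

VaR as a fraction: $30,576,000 / $750,000,000 = 4.077%.
σ = VaR / z = 4.077% / 1.960 = 2.080%.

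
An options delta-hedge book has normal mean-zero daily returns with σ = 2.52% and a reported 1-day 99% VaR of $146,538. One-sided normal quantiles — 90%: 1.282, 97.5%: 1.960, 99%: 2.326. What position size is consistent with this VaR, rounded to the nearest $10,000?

VaR as a fraction of value: z·σ = 2.326 × 2.52% = 5.86152%.
Position = $146,538 / 0.0586152 = $2,500,000.

$2,500,000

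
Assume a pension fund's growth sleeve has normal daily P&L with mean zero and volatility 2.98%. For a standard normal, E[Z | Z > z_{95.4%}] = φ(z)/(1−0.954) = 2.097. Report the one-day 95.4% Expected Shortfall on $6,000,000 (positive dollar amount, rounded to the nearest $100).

$374,900

ES = 2.98% × 2.097 = 6.249%.
On $6,000,000: 0.06249 × $6,000,000 = $374,940.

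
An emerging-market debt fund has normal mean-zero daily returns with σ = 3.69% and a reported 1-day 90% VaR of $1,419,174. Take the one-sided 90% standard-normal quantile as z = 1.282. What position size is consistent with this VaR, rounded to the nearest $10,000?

$30,000,000

VaR as a fraction of value: z·σ = 1.282 × 3.69% = 4.73058%.
Position = $1,419,174 / 0.0473058 = $30,000,000.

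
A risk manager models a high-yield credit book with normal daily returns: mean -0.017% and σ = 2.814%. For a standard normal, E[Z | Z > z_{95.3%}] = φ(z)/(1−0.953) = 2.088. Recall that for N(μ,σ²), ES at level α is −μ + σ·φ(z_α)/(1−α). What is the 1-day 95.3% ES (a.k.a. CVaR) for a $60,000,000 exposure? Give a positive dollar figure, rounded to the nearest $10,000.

ES = −(-0.017%) + 2.814% × 2.088 = 5.893%.
On $60,000,000: 0.05893 × $60,000,000 = $3,535,800.

$3,540,000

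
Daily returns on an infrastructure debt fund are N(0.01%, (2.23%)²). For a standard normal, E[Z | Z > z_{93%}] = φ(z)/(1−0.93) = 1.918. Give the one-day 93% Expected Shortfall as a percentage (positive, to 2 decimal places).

4.27%

ES = −(0.01%) + 2.23% × 1.918 = 4.267%.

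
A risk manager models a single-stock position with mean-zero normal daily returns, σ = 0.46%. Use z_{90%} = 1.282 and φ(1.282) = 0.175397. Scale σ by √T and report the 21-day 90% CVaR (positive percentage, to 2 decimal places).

σ_{21d} = 0.46% × √21 = 2.108%.
ES multiplier = φ(z)/(1−α) = 0.175397/0.1 = 1.754.
ES = 2.108% × 1.754 = 3.697%.

3.70%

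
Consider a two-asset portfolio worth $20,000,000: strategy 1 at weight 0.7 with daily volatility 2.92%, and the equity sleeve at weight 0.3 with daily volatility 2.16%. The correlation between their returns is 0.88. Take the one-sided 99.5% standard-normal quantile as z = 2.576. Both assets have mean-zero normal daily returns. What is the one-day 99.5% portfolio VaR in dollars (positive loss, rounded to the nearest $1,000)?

$1,356,000

σ_p² = 0.7²·2.92² + 0.3²·2.16² + 2·0.88·0.7·0.3·2.92·2.16 = 6.9290 (%²).
σ_p = √6.9290 = 2.632%.
VaR = 2.576 × 2.632% = 6.780%; on $20,000,000 that is $1,356,000.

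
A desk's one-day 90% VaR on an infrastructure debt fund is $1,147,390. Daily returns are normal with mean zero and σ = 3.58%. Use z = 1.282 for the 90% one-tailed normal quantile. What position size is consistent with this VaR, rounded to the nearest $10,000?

$25,000,000

VaR as a fraction of value: z·σ = 1.282 × 3.58% = 4.58956%.
Position = $1,147,390 / 0.0458956 = $25,000,000.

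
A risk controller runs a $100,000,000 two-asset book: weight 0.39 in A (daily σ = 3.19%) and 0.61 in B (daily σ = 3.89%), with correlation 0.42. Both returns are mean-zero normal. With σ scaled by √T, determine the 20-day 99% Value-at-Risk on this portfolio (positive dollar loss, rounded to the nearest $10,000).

$32,330,000

σ_p = √(0.39²·3.19² + 0.61²·3.89² + 2·0.42·0.39·0.61·3.19·3.89) = 3.108%.
σ_{20d} = 3.108% × √20 = 13.899%.
z(99%) = 2.326.
VaR = 2.326 × 13.899% = 32.329%; on $100,000,000 that is $32,329,000.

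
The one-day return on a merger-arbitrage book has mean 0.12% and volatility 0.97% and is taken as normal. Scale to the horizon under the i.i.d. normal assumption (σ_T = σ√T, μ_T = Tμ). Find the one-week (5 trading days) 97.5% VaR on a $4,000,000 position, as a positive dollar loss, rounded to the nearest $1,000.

$146,000

At 97.5%, z = 1.960.
σ_{5d} = 0.97% × √5 = 2.169%; μ_{5d} = 5 × 0.12% = 0.600%.
VaR = −(0.600%) + 1.960 × 2.169% = 3.651%.
On $4,000,000: 0.03651 × $4,000,000 = $146,040.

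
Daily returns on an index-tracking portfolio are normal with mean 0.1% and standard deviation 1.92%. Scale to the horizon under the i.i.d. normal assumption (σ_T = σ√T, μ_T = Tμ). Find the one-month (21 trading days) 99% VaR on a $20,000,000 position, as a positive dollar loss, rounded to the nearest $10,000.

$3,670,000

At 99%, z = 2.326.
σ_{21d} = 1.92% × √21 = 8.799%; μ_{21d} = 21 × 0.1% = 2.100%.
VaR = −(2.100%) + 2.326 × 8.799% = 18.366%.
On $20,000,000: 0.18366 × $20,000,000 = $3,673,200.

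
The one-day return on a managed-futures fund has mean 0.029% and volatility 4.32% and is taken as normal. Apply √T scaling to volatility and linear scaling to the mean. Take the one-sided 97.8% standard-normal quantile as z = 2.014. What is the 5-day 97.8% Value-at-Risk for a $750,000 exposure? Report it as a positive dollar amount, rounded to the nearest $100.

σ_{5d} = 4.32% × √5 = 9.660%; μ_{5d} = 5 × 0.029% = 0.145%.
VaR = −(0.145%) + 2.014 × 9.660% = 19.310%.
On $750,000: 0.19310 × $750,000 = $144,825.

$144,800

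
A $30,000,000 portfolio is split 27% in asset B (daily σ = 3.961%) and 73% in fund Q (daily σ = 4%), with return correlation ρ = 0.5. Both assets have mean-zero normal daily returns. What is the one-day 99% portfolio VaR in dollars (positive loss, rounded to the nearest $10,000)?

σ_p² = 0.27²·3.961² + 0.73²·4² + 2·0.5·0.27·0.73·3.961·4 = 12.7930 (%²).
σ_p = √12.7930 = 3.577%.
At 99%, z = 2.326.
VaR = 2.326 × 3.577% = 8.320%; on $30,000,000 that is $2,496,000.

$2,500,000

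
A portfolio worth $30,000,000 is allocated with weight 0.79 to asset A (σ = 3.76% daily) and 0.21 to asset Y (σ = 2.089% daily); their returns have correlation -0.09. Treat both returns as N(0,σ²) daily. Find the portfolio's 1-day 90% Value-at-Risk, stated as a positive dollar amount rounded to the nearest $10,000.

σ_p² = 0.79²·3.76² + 0.21²·2.089² + 2·-0.09·0.79·0.21·3.76·2.089 = 8.7812 (%²).
σ_p = √8.7812 = 2.963%.
At 90%, z = 1.282.
VaR = 1.282 × 2.963% = 3.799%; on $30,000,000 that is $1,139,700.

$1,140,000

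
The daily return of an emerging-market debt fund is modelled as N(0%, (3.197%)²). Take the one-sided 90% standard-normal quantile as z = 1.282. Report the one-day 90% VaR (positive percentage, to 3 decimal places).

VaR = z·σ = 1.282 × 3.197% = 4.099%.

4.099%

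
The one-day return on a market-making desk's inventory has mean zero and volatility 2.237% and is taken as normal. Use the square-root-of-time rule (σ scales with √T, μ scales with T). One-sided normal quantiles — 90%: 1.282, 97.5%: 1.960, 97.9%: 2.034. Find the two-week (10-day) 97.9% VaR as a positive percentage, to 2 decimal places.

14.39%

σ_{10d} = 2.237% × √10 = 7.074%.
VaR = 2.034 × 7.074% = 14.389%.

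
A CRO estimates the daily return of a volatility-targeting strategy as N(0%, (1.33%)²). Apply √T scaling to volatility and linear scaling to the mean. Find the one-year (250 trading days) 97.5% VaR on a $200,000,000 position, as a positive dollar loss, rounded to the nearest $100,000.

At 97.5%, z = 1.960.
σ_{250d} = 1.33% × √250 = 21.029%.
VaR = 1.960 × 21.029% = 41.217%.
On $200,000,000: 0.41217 × $200,000,000 = $82,434,000.

$82,400,000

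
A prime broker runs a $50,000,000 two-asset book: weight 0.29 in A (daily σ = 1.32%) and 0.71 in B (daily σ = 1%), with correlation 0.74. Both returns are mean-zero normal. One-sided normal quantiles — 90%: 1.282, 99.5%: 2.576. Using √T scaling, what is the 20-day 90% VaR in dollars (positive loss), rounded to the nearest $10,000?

$2,940,000

σ_p = √(0.29²·1.32² + 0.71²·1² + 2·0.74·0.29·0.71·1.32·1) = 1.026%.
σ_{20d} = 1.026% × √20 = 4.588%.
VaR = 1.282 × 4.588% = 5.882%; on $50,000,000 that is $2,941,000.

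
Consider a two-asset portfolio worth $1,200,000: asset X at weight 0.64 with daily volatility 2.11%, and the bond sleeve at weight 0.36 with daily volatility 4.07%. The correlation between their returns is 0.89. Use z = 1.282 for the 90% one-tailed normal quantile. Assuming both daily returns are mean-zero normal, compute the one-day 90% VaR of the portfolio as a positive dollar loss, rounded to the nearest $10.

σ_p² = 0.64²·2.11² + 0.36²·4.07² + 2·0.89·0.64·0.36·2.11·4.07 = 7.4923 (%²).
σ_p = √7.4923 = 2.737%.
VaR = 1.282 × 2.737% = 3.509%; on $1,200,000 that is $42,108.

$42,110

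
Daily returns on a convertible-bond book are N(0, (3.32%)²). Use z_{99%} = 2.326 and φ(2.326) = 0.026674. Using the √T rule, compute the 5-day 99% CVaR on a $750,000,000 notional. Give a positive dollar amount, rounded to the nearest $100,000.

$148,500,000

σ_{5d} = 3.32% × √5 = 7.424%.
ES multiplier = φ(z)/(1−α) = 0.026674/0.01 = 2.667.
ES = 7.424% × 2.667 = 19.800%; on $750,000,000: $148,500,000.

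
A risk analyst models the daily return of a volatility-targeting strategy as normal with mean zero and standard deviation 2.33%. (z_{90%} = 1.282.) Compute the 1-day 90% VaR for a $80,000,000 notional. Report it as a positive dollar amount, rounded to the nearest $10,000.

$2,390,000

VaR = z·σ = 1.282 × 2.33% = 2.987%.
On $80,000,000: 0.02987 × $80,000,000 = $2,389,600.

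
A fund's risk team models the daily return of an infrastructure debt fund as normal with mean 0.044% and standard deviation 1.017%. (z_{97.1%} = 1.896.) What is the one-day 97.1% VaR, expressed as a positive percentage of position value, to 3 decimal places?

1.884%

VaR = −μ + z·σ = −(0.044%) + 1.896 × 1.017% = 1.884%.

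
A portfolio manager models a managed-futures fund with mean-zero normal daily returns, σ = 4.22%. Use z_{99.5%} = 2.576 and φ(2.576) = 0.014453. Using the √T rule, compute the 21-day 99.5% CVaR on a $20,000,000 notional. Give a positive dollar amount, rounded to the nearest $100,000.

$11,200,000

σ_{21d} = 4.22% × √21 = 19.338%.
ES multiplier = φ(z)/(1−α) = 0.014453/0.005 = 2.891.
ES = 19.338% × 2.891 = 55.906%; on $20,000,000: $11,181,200.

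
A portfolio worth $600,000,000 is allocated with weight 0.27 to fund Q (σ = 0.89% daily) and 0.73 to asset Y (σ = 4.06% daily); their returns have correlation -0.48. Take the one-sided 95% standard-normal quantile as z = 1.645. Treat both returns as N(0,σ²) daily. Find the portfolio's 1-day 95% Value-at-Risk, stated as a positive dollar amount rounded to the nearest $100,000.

$28,200,000

σ_p² = 0.27²·0.89² + 0.73²·4.06² + 2·-0.48·0.27·0.73·0.89·4.06 = 8.1581 (%²).
σ_p = √8.1581 = 2.856%.
VaR = 1.645 × 2.856% = 4.698%; on $600,000,000 that is $28,188,000.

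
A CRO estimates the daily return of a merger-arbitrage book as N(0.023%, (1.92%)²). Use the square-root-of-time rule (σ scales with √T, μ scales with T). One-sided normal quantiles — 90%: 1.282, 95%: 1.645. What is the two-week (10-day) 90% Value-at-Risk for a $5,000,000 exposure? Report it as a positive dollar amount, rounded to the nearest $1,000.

$378,000

σ_{10d} = 1.92% × √10 = 6.072%; μ_{10d} = 10 × 0.023% = 0.230%.
VaR = −(0.230%) + 1.282 × 6.072% = 7.554%.
On $5,000,000: 0.07554 × $5,000,000 = $377,700.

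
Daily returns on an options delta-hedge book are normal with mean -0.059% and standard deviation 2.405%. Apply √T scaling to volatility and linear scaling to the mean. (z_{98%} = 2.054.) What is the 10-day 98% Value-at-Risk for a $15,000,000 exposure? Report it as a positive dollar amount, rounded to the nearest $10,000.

σ_{10d} = 2.405% × √10 = 7.605%; μ_{10d} = 10 × -0.059% = -0.590%.
VaR = −(-0.590%) + 2.054 × 7.605% = 16.211%.
On $15,000,000: 0.16211 × $15,000,000 = $2,431,650.

$2,430,000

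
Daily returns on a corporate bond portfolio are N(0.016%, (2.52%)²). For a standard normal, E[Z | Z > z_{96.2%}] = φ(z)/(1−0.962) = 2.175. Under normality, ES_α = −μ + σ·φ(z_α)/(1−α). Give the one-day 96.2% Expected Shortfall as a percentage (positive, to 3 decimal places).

5.465%

ES = −(0.016%) + 2.52% × 2.175 = 5.465%.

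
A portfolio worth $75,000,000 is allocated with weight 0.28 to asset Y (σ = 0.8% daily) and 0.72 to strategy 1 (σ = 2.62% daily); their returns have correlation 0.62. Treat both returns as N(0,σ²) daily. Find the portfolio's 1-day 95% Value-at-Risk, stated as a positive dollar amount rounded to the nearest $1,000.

σ_p² = 0.28²·0.8² + 0.72²·2.62² + 2·0.62·0.28·0.72·0.8·2.62 = 4.1326 (%²).
σ_p = √4.1326 = 2.033%.
At 95%, z = 1.645.
VaR = 1.645 × 2.033% = 3.344%; on $75,000,000 that is $2,508,000.

$2,508,000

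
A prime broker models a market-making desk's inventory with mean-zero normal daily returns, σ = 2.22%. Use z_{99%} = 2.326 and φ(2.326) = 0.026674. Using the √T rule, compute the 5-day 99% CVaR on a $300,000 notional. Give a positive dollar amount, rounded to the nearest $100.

σ_{5d} = 2.22% × √5 = 4.964%.
ES multiplier = φ(z)/(1−α) = 0.026674/0.01 = 2.667.
ES = 4.964% × 2.667 = 13.239%; on $300,000: $39,717.

$39,700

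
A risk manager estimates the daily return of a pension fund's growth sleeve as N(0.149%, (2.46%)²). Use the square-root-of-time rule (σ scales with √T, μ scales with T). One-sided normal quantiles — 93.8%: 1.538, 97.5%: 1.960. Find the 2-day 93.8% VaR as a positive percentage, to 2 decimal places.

5.05%

σ_{2d} = 2.46% × √2 = 3.479%; μ_{2d} = 2 × 0.149% = 0.298%.
VaR = −(0.298%) + 1.538 × 3.479% = 5.053%.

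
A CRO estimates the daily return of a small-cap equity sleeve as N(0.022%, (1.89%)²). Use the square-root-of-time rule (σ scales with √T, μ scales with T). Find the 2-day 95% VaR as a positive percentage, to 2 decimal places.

At 95%, z = 1.645.
σ_{2d} = 1.89% × √2 = 2.673%; μ_{2d} = 2 × 0.022% = 0.044%.
VaR = −(0.044%) + 1.645 × 2.673% = 4.353%.

4.35%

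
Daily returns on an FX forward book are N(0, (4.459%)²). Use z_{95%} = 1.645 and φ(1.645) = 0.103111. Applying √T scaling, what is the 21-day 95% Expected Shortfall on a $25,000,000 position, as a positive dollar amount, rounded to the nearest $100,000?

$10,500,000

σ_{21d} = 4.459% × √21 = 20.434%.
ES multiplier = φ(z)/(1−α) = 0.103111/0.05 = 2.062.
ES = 20.434% × 2.062 = 42.135%; on $25,000,000: $10,533,750.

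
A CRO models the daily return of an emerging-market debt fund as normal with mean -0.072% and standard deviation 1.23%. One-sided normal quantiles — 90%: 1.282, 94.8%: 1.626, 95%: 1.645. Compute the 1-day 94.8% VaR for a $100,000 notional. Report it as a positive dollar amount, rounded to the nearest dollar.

$2,072

VaR = −μ + z·σ = −(-0.072%) + 1.626 × 1.23% = 2.072%.
On $100,000: 0.02072 × $100,000 = $2,072.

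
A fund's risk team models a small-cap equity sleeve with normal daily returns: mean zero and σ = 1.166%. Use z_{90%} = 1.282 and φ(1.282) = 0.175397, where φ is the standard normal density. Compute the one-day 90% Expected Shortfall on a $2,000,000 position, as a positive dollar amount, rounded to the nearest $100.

Tail multiplier: φ(z)/(1−α) = 0.175397 / 0.1 = 1.754.
ES = 1.166% × 1.754 = 2.045%.
On $2,000,000: 0.02045 × $2,000,000 = $40,900.

$40,900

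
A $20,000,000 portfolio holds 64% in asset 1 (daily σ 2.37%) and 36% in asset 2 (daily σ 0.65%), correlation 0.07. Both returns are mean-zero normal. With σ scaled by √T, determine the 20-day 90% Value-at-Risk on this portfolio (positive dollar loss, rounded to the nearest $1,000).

σ_p = √(0.64²·2.37² + 0.36²·0.65² + 2·0.07·0.64·0.36·2.37·0.65) = 1.551%.
σ_{20d} = 1.551% × √20 = 6.936%.
z(90%) = 1.282.
VaR = 1.282 × 6.936% = 8.892%; on $20,000,000 that is $1,778,400.

$1,778,000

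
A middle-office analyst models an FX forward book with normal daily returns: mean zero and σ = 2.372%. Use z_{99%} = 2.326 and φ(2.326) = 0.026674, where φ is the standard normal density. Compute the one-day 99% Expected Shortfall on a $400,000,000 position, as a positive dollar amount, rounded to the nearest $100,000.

Tail multiplier: φ(z)/(1−α) = 0.026674 / 0.01 = 2.667.
ES = 2.372% × 2.667 = 6.326%.
On $400,000,000: 0.06326 × $400,000,000 = $25,304,000.

$25,300,000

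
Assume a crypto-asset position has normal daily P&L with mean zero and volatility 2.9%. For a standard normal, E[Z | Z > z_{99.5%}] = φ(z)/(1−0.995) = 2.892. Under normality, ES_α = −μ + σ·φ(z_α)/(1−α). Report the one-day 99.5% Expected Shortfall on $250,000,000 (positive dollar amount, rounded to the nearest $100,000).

$21,000,000

ES = 2.9% × 2.892 = 8.387%.
On $250,000,000: 0.08387 × $250,000,000 = $20,967,500.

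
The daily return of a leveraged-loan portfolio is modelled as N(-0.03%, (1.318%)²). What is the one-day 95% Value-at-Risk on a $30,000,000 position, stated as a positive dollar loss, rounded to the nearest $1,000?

At 95% one-sided, z = 1.645.
VaR = −μ + z·σ = −(-0.03%) + 1.645 × 1.318% = 2.198%.
On $30,000,000: 0.02198 × $30,000,000 = $659,400.

$659,000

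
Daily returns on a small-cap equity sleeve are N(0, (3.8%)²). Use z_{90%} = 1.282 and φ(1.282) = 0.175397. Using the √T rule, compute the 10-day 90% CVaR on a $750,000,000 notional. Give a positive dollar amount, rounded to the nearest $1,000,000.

σ_{10d} = 3.8% × √10 = 12.017%.
ES multiplier = φ(z)/(1−α) = 0.175397/0.1 = 1.754.
ES = 12.017% × 1.754 = 21.078%; on $750,000,000: $158,085,000.

$158,000,000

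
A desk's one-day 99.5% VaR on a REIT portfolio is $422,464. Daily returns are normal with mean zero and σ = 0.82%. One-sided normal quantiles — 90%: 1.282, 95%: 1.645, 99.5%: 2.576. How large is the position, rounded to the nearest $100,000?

$20,000,000

VaR as a fraction of value: z·σ = 2.576 × 0.82% = 2.11232%.
Position = $422,464 / 0.0211232 = $20,000,000.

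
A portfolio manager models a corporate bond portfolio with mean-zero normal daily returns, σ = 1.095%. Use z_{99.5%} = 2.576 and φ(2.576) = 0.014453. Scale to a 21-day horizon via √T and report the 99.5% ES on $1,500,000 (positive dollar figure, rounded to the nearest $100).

σ_{21d} = 1.095% × √21 = 5.018%.
ES multiplier = φ(z)/(1−α) = 0.014453/0.005 = 2.891.
ES = 5.018% × 2.891 = 14.507%; on $1,500,000: $217,605.

$217,600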